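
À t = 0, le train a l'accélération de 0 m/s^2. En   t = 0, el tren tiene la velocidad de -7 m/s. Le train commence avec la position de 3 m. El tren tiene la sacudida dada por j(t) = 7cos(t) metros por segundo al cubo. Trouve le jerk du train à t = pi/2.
Nous avons le jerk j(t) = 7·cos(t). En substituant t = pi/2: j(pi/2) = 0.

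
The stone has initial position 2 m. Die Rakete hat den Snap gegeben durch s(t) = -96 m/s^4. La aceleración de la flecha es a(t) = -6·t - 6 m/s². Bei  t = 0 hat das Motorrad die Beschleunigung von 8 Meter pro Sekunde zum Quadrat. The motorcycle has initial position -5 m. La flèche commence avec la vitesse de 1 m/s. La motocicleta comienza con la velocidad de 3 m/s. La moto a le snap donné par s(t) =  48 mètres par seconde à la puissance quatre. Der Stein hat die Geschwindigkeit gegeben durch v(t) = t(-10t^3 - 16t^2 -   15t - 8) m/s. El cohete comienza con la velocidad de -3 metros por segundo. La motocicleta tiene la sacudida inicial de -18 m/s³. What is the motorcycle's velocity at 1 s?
To solve this, we need to take 3 integrals of our snap equation s(t) = 48. Integrating snap and using the initial condition j(0) = -18, we get j(t) = 48·t - 18. Finding the antiderivative of j(t) and using a(0) = 8: a(t) = 24·t^2 - 18·t + 8. The integral of acceleration, with v(0) = 3, gives velocity: v(t) = 8·t^3 - 9·t^2 + 8·t + 3. We have velocity v(t) = 8·t^3 - 9·t^2 + 8·t + 3. Substituting t = 1: v(1) = 10.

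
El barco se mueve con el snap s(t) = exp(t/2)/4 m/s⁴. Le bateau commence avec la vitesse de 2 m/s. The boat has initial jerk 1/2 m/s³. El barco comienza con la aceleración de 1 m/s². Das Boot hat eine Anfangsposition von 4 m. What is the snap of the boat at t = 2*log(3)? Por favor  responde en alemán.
Mit s(t) = exp(t/2)/4 und Einsetzen von t = 2*log(3), finden wir s = 3/4.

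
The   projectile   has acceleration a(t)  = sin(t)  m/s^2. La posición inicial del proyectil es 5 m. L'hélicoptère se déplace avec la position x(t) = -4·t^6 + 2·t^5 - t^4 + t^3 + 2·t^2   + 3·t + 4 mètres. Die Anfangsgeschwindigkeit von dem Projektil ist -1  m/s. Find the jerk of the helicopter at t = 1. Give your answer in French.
Nous devons dériver notre équation de la position x(t) = -4·t^6 + 2·t^5 - t^4 + t^3 + 2·t^2 + 3·t + 4 3 fois. La dérivée de la position donne la vitesse: v(t) = -24·t^5 + 10·t^4 - 4·t^3 + 3·t^2 + 4·t + 3. La dérivée de la vitesse donne l'accélération: a(t) = -120·t^4 + 40·t^3 - 12·t^2 + 6·t + 4. En dérivant l'accélération, nous obtenons le jerk: j(t) = -480·t^3 + 120·t^2 - 24·t + 6. Nous avons le jerk j(t) = -480·t^3 + 120·t^2 - 24·t + 6. En substituant t = 1: j(1) = -378.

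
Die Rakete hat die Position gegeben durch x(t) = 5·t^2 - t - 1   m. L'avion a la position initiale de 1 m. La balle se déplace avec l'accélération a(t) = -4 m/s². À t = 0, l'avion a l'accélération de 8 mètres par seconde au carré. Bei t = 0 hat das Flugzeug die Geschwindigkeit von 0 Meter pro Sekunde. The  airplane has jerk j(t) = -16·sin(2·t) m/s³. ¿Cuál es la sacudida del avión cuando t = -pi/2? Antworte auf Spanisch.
Tenemos la sacudida j(t) = -16·sin(2·t). Sustituyendo t = -pi/2: j(-pi/2) = 0.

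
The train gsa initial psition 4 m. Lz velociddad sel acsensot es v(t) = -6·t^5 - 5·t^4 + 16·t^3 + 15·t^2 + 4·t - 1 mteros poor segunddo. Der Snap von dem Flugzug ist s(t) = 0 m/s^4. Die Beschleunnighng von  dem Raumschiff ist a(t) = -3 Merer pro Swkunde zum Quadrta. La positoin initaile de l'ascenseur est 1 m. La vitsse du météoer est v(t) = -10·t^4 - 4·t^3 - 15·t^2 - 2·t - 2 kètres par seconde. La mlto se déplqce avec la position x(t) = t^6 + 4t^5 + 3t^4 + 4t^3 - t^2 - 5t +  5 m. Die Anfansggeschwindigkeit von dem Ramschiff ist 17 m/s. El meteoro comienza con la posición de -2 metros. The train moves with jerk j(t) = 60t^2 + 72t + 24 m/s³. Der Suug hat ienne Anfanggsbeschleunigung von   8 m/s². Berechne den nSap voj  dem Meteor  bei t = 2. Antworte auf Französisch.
Pour résoudre ceci, nous devons prendre 3 dérivées de notre équation de la vitesse v(t) = -10·t^4 - 4·t^3 - 15·t^2 - 2·t - 2. La dérivée de la vitesse donne l'accélération: a(t) = -40·t^3 - 12·t^2 - 30·t - 2. En dérivant l'accélération, nous obtenons le jerk: j(t) = -120·t^2 - 24·t - 30. En prenant d/dt de j(t), nous trouvons s(t) = -240·t - 24. De l'équation du snap s(t) = -240·t - 24, nous substituons t = 2 pour obtenir s = -504.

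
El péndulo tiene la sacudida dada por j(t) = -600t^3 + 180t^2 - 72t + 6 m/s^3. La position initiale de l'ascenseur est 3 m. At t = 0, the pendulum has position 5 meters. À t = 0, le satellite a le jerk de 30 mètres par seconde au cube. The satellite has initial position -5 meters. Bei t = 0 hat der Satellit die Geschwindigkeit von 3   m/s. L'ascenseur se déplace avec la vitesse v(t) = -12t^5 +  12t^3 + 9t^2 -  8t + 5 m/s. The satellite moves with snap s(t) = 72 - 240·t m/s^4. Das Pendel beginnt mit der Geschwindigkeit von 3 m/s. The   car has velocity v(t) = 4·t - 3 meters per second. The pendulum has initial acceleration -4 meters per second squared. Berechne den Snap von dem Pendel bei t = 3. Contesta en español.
Debemos derivar nuestra ecuación de la sacudida j(t) = -600·t^3 + 180·t^2 - 72·t + 6 1 vez. Derivando la sacudida, obtenemos el snap: s(t) = -1800·t^2 + 360·t - 72. Usando s(t) = -1800·t^2 + 360·t - 72 y sustituyendo t = 3, encontramos s = -15192.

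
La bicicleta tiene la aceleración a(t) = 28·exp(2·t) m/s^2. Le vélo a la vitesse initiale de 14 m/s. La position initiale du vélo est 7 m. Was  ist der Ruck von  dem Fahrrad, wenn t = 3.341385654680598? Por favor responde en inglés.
Starting from acceleration a(t) = 28·exp(2·t), we take 1 derivative. Differentiating acceleration, we get jerk: j(t) = 56·exp(2·t). From the given jerk equation j(t) = 56·exp(2·t), we substitute t = 3.341385654680598 to get j = 44717.6250852603.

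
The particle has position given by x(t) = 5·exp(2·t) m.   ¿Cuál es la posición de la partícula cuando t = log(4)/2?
Usando x(t) = 5·exp(2·t) y sustituyendo t = log(4)/2, encontramos x = 20.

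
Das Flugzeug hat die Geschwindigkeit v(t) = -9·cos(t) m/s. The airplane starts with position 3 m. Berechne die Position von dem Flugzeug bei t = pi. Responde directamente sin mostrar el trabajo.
Die Antwort ist 3.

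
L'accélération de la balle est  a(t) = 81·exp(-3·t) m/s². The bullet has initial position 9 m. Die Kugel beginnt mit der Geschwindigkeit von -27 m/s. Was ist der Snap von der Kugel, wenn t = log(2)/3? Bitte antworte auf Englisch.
We must differentiate our acceleration equation a(t) = 81·exp(-3·t) 2 times. Taking d/dt of a(t), we find j(t) = -243·exp(-3·t). The derivative of jerk gives snap: s(t) = 729·exp(-3·t). Using s(t) = 729·exp(-3·t) and substituting t = log(2)/3, we find s = 729/2.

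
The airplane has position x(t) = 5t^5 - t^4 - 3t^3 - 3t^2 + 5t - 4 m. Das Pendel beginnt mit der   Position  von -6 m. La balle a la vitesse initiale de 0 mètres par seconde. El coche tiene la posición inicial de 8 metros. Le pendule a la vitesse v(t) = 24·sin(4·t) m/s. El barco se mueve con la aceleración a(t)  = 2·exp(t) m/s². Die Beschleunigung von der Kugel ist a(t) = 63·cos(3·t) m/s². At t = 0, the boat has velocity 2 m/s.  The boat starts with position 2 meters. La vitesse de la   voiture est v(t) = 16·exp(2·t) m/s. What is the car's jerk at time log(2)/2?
Starting from velocity v(t) = 16·exp(2·t), we take 2 derivatives. Differentiating velocity, we get acceleration: a(t) = 32·exp(2·t). Differentiating acceleration, we get jerk: j(t) = 64·exp(2·t). We have jerk j(t) = 64·exp(2·t). Substituting t = log(2)/2: j(log(2)/2) = 128.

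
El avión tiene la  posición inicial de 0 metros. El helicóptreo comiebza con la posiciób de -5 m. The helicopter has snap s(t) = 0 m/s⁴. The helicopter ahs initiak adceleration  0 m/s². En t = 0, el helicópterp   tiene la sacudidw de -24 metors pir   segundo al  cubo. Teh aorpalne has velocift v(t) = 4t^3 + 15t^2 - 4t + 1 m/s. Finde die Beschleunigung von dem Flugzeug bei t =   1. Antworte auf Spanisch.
Para resolver esto, necesitamos tomar 1 derivada de nuestra ecuación de la velocidad v(t) = 4·t^3 + 15·t^2 - 4·t + 1. Derivando la velocidad, obtenemos la aceleración: a(t) = 12·t^2 + 30·t - 4. Tenemos la aceleración a(t) = 12·t^2 + 30·t - 4. Sustituyendo t = 1: a(1) = 38.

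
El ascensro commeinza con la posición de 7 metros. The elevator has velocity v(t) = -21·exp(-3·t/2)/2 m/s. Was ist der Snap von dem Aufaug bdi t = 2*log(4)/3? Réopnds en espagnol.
Partiendo de la velocidad v(t) = -21·exp(-3·t/2)/2, tomamos 3 derivadas. La derivada de la velocidad da la aceleración: a(t) = 63·exp(-3·t/2)/4. La derivada de la aceleración da la sacudida: j(t) = -189·exp(-3·t/2)/8. Derivando la sacudida, obtenemos el snap: s(t) = 567·exp(-3·t/2)/16. De la ecuación del snap s(t) = 567·exp(-3·t/2)/16, sustituimos t = 2*log(4)/3 para obtener s = 567/64.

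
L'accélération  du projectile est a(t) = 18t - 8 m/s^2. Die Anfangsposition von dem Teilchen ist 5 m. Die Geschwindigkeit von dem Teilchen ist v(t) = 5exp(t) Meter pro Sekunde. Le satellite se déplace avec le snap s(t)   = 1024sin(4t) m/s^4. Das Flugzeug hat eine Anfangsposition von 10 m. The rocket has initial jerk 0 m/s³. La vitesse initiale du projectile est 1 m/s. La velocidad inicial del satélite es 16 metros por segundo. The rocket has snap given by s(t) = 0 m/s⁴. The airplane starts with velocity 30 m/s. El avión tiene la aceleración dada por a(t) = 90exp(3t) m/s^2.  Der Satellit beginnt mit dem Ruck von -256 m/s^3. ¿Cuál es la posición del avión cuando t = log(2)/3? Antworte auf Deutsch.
Ausgehend von der Beschleunigung a(t) = 90·exp(3·t), nehmen wir 2 Integrale. Durch Integration von der Beschleunigung und Verwendung der Anfangsbedingung v(0) = 30, erhalten wir v(t) = 30·exp(3·t). Die Stammfunktion von der Geschwindigkeit, mit x(0) = 10, ergibt die Position: x(t) = 10·exp(3·t). Mit x(t) = 10·exp(3·t) und Einsetzen von t = log(2)/3, finden wir x = 20.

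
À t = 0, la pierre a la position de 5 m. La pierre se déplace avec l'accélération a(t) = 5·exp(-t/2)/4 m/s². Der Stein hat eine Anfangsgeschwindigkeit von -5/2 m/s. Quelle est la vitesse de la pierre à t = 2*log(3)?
Nous devons trouver l'intégrale de notre équation de l'accélération a(t) = 5·exp(-t/2)/4 1 fois. En prenant ∫a(t)dt et en appliquant v(0) = -5/2, nous trouvons v(t) = -5·exp(-t/2)/2. De l'équation de la vitesse v(t) = -5·exp(-t/2)/2, nous substituons t = 2*log(3) pour obtenir v = -5/6.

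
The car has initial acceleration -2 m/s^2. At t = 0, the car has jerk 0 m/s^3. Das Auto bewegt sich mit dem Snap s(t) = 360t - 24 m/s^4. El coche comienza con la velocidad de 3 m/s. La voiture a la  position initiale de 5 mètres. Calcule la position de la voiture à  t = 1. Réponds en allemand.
Wir müssen unsere Gleichung für den Snap s(t) = 360·t - 24 4-mal integrieren. Das Integral von dem Snap ist der Ruck. Mit j(0) = 0 erhalten wir j(t) = 12·t·(15·t - 2). Das Integral von dem Ruck ist die Beschleunigung. Mit a(0) = -2 erhalten wir a(t) = 60·t^3 - 12·t^2 - 2. Durch Integration von der Beschleunigung und Verwendung der Anfangsbedingung v(0) = 3, erhalten wir v(t) = 15·t^4 - 4·t^3 - 2·t + 3. Die Stammfunktion von der Geschwindigkeit, mit x(0) = 5, ergibt die Position: x(t) = 3·t^5 - t^4 - t^2 + 3·t + 5. Mit x(t) = 3·t^5 - t^4 - t^2 + 3·t + 5 und Einsetzen von t = 1, finden wir x = 9.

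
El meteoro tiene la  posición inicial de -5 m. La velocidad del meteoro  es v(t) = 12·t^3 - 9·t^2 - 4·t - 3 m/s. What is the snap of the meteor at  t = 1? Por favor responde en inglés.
We must differentiate our velocity equation v(t) = 12·t^3 - 9·t^2 - 4·t - 3 3 times. Differentiating velocity, we get acceleration: a(t) = 36·t^2 - 18·t - 4. Taking d/dt of a(t), we find j(t) = 72·t - 18. Taking d/dt of j(t), we find s(t) = 72. Using s(t) = 72 and substituting t = 1, we find s = 72.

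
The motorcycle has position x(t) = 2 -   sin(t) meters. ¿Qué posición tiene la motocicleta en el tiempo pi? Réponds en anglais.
Using x(t) = 2 - sin(t) and substituting t = pi, we find x = 2.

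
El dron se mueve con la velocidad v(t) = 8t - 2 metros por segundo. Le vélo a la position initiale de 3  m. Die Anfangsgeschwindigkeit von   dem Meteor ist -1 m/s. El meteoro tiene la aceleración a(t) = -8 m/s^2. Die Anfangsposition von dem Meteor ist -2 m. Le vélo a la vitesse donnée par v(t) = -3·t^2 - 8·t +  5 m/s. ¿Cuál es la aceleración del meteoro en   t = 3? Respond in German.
Aus der Gleichung für die Beschleunigung a(t) = -8, setzen wir t = 3 ein und erhalten a = -8.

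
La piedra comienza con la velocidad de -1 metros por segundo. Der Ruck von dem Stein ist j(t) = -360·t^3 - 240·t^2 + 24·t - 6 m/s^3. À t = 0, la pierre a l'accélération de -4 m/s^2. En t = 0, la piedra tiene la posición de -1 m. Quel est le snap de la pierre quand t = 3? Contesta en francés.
Nous devons dériver notre équation du jerk j(t) = -360·t^3 - 240·t^2 + 24·t - 6 1 fois. En dérivant le jerk, nous obtenons le snap: s(t) = -1080·t^2 - 480·t + 24. Nous avons le snap s(t) = -1080·t^2 - 480·t + 24. En substituant t = 3: s(3) = -11136.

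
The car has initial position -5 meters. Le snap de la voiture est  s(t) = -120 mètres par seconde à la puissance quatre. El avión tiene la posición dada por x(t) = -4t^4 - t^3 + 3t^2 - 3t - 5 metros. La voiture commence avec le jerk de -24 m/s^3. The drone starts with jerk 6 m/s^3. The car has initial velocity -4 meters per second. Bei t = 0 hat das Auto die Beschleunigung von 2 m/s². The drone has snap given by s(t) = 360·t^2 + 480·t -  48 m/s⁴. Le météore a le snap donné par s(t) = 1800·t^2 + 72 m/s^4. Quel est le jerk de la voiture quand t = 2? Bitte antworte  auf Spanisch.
Necesitamos integrar nuestra ecuación del snap s(t) = -120 1 vez. La antiderivada del snap es la sacudida. Usando j(0) = -24, obtenemos j(t) = -120·t - 24. Usando j(t) = -120·t - 24 y sustituyendo t = 2, encontramos j = -264.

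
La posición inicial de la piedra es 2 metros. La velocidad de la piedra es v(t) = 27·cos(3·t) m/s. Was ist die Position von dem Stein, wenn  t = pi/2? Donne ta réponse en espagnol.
Debemos encontrar la integral de nuestra ecuación de la velocidad v(t) = 27·cos(3·t) 1 vez. Tomando ∫v(t)dt y aplicando x(0) = 2, encontramos x(t) = 9·sin(3·t) + 2. Usando x(t) = 9·sin(3·t) + 2 y sustituyendo t = pi/2, encontramos x = -7.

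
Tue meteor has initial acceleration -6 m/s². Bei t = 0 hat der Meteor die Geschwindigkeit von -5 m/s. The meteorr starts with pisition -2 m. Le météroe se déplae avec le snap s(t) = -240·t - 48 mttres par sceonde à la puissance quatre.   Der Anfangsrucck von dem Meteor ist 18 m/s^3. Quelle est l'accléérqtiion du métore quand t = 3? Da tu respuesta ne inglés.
To solve this, we need to take 2 antiderivatives of our snap equation s(t) = -240·t - 48. Finding the antiderivative of s(t) and using j(0) = 18: j(t) = -120·t^2 - 48·t + 18. The antiderivative of jerk, with a(0) = -6, gives acceleration: a(t) = -40·t^3 - 24·t^2 + 18·t - 6. Using a(t) = -40·t^3 - 24·t^2 + 18·t - 6 and substituting t = 3, we find a = -1248.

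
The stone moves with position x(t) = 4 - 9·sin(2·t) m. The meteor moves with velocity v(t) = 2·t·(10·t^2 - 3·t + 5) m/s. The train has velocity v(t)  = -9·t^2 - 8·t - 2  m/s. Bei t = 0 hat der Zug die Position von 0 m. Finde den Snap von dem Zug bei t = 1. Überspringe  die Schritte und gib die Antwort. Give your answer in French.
À t = 1, s = 0.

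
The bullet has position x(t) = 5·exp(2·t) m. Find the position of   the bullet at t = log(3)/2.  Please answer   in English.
From the given position equation x(t) = 5·exp(2·t), we substitute t = log(3)/2 to get x = 15.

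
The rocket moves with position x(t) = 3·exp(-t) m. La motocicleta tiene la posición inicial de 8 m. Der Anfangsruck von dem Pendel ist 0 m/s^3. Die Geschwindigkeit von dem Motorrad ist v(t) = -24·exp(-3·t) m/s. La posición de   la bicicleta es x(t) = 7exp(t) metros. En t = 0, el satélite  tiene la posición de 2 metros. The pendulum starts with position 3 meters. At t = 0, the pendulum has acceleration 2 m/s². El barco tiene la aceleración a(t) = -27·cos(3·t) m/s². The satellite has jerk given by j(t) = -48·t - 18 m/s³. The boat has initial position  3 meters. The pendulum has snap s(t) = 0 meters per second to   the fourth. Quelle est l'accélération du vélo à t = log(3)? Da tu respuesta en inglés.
We must differentiate our position equation x(t) = 7·exp(t) 2 times. The derivative of position gives velocity: v(t) = 7·exp(t). Differentiating velocity, we get acceleration: a(t) = 7·exp(t). We have acceleration a(t) = 7·exp(t). Substituting t = log(3): a(log(3)) = 21.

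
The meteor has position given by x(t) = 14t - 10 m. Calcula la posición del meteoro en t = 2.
Usando x(t) = 14·t - 10 y sustituyendo t = 2, encontramos x = 18.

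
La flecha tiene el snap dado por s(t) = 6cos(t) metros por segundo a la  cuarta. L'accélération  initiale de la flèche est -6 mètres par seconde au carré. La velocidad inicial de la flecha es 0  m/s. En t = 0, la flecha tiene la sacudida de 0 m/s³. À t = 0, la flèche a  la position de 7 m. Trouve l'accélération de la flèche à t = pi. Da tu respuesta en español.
Debemos encontrar la antiderivada de nuestra ecuación del snap s(t) = 6·cos(t) 2 veces. La antiderivada del snap, con j(0) = 0, da la sacudida: j(t) = 6·sin(t). Tomando ∫j(t)dt y aplicando a(0) = -6, encontramos a(t) = -6·cos(t). De la ecuación de la aceleración a(t) = -6·cos(t), sustituimos t = pi para obtener a = 6.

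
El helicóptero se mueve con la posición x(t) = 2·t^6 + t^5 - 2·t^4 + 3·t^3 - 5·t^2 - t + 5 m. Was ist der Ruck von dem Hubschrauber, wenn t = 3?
Wir müssen unsere Gleichung für die Position x(t) = 2·t^6 + t^5 - 2·t^4 + 3·t^3 - 5·t^2 - t + 5 3-mal ableiten. Die Ableitung von der Position ergibt die Geschwindigkeit: v(t) = 12·t^5 + 5·t^4 - 8·t^3 + 9·t^2 - 10·t - 1. Die Ableitung von der Geschwindigkeit ergibt die Beschleunigung: a(t) = 60·t^4 + 20·t^3 - 24·t^2 + 18·t - 10. Die Ableitung von der Beschleunigung ergibt den Ruck: j(t) = 240·t^3 + 60·t^2 - 48·t + 18. Wir haben den Ruck j(t) = 240·t^3 + 60·t^2 - 48·t + 18. Durch Einsetzen von t = 3: j(3) = 6894.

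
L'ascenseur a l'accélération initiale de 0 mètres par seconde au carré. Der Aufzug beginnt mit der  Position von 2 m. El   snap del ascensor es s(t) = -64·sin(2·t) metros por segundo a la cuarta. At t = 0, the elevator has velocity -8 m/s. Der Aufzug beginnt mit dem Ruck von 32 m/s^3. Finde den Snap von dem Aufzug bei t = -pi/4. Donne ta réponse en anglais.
We have snap s(t) = -64·sin(2·t). Substituting t = -pi/4: s(-pi/4) = 64.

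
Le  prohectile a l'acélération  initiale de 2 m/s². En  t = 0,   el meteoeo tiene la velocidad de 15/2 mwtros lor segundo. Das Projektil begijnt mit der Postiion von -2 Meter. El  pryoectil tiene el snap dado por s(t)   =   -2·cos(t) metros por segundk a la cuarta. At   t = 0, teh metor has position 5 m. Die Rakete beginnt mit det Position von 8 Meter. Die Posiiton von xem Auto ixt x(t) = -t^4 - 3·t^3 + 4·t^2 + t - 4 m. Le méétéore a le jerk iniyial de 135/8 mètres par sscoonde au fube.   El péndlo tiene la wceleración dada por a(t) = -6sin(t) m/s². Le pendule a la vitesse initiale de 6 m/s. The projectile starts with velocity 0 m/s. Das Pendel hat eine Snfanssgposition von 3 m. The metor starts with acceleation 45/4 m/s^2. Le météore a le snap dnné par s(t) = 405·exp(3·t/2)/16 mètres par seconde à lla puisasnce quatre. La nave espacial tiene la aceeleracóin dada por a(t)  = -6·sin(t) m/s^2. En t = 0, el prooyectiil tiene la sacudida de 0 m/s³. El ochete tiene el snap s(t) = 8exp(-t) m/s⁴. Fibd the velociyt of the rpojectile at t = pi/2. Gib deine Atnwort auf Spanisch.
Partiendo del snap s(t) = -2·cos(t), tomamos 3 integrales. La antiderivada del snap, con j(0) = 0, da la sacudida: j(t) = -2·sin(t). La integral de la sacudida es la aceleración. Usando a(0) = 2, obtenemos a(t) = 2·cos(t). Tomando ∫a(t)dt y aplicando v(0) = 0, encontramos v(t) = 2·sin(t). De la ecuación de la velocidad v(t) = 2·sin(t), sustituimos t = pi/2 para obtener v = 2.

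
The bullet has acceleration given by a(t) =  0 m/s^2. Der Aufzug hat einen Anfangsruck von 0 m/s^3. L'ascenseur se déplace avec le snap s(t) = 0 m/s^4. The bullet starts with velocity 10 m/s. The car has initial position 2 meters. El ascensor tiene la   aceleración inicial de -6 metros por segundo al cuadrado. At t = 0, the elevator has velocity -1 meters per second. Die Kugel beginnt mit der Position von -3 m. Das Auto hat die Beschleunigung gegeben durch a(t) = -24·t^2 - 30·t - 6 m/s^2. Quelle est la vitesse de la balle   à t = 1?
En partant de l'accélération a(t) = 0, nous prenons 1 primitive. En prenant ∫a(t)dt et en appliquant v(0) = 10, nous trouvons v(t) = 10. De l'équation de la vitesse v(t) = 10, nous substituons t = 1 pour obtenir v = 10.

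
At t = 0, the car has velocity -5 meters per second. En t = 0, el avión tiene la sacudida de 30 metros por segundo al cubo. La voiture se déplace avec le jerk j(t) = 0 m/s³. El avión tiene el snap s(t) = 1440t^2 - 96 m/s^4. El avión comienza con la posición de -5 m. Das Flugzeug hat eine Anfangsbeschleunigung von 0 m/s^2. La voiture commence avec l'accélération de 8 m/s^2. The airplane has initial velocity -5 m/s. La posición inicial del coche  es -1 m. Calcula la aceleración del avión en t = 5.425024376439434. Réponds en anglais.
We must find the antiderivative of our snap equation s(t) = 1440·t^2 - 96 2 times. Integrating snap and using the initial condition j(0) = 30, we get j(t) = 480·t^3 - 96·t + 30. Taking ∫j(t)dt and applying a(0) = 0, we find a(t) = 6·t·(20·t^3 - 8·t + 5). Using a(t) = 6·t·(20·t^3 - 8·t + 5) and substituting t = 5.425024376439434, we find a = 102691.338741141.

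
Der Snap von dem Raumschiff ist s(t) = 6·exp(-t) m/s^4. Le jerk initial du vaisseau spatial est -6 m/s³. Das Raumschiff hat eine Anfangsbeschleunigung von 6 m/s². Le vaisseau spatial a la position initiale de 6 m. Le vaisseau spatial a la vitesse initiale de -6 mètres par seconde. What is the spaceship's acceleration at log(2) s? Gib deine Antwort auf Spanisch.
Partiendo del snap s(t) = 6·exp(-t), tomamos 2 integrales. La integral del snap es la sacudida. Usando j(0) = -6, obtenemos j(t) = -6·exp(-t). La integral de la sacudida es la aceleración. Usando a(0) = 6, obtenemos a(t) = 6·exp(-t). De la ecuación de la aceleración a(t) = 6·exp(-t), sustituimos t = log(2) para obtener a = 3.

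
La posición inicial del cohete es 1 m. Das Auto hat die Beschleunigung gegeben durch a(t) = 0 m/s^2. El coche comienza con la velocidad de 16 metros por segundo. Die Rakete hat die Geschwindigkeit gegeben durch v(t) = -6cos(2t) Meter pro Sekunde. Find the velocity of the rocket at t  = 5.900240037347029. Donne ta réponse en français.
De l'équation de la vitesse v(t) = -6·cos(2·t), nous substituons t = 5.900240037347029 pour obtenir v = -4.32459203880776.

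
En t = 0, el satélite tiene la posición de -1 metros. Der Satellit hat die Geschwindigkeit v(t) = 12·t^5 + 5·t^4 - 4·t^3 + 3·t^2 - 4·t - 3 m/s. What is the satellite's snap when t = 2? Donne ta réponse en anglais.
Starting from velocity v(t) = 12·t^5 + 5·t^4 - 4·t^3 + 3·t^2 - 4·t - 3, we take 3 derivatives. The derivative of velocity gives acceleration: a(t) = 60·t^4 + 20·t^3 - 12·t^2 + 6·t - 4. The derivative of acceleration gives jerk: j(t) = 240·t^3 + 60·t^2 - 24·t + 6. The derivative of jerk gives snap: s(t) = 720·t^2 + 120·t - 24. We have snap s(t) = 720·t^2 + 120·t - 24. Substituting t = 2: s(2) = 3096.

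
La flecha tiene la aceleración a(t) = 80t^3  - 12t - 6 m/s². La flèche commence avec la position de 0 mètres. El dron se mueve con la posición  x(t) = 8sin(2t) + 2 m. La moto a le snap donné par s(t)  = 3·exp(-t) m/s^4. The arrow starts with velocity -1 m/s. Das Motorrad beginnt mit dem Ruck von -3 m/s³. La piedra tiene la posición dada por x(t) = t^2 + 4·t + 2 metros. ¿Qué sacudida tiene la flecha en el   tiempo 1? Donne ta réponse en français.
Nous devons dériver notre équation de l'accélération a(t) = 80·t^3 - 12·t - 6 1 fois. En prenant d/dt de a(t), nous trouvons j(t) = 240·t^2 - 12. De l'équation du jerk j(t) = 240·t^2 - 12, nous substituons t = 1 pour obtenir j = 228.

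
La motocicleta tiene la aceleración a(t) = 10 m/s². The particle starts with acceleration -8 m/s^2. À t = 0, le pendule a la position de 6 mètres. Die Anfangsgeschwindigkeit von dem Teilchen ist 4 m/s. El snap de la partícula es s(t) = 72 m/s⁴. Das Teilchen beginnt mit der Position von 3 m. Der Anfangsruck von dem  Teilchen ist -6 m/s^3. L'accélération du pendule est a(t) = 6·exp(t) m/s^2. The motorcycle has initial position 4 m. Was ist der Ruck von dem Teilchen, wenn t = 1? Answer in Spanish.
Debemos encontrar la antiderivada de nuestra ecuación del snap s(t) = 72 1 vez. La integral del snap, con j(0) = -6, da la sacudida: j(t) = 72·t - 6. Usando j(t) = 72·t - 6 y sustituyendo t = 1, encontramos j = 66.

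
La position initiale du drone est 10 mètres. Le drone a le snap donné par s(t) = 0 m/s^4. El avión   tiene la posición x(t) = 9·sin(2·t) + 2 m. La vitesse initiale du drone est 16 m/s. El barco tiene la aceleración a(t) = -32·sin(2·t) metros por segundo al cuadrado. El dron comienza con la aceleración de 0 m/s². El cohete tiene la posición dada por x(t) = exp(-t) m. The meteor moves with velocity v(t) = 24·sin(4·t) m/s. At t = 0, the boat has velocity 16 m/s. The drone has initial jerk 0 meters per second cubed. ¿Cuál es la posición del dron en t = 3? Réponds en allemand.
Wir müssen unsere Gleichung für den Snap s(t) = 0 4-mal integrieren. Die Stammfunktion von dem Snap, mit j(0) = 0, ergibt den Ruck: j(t) = 0. Das Integral von dem Ruck ist die Beschleunigung. Mit a(0) = 0 erhalten wir a(t) = 0. Die Stammfunktion von der Beschleunigung ist die Geschwindigkeit. Mit v(0) = 16 erhalten wir v(t) = 16. Mit ∫v(t)dt und Anwendung von x(0) = 10, finden wir x(t) = 16·t + 10. Aus der Gleichung für die Position x(t) = 16·t + 10, setzen wir t = 3 ein und erhalten x = 58.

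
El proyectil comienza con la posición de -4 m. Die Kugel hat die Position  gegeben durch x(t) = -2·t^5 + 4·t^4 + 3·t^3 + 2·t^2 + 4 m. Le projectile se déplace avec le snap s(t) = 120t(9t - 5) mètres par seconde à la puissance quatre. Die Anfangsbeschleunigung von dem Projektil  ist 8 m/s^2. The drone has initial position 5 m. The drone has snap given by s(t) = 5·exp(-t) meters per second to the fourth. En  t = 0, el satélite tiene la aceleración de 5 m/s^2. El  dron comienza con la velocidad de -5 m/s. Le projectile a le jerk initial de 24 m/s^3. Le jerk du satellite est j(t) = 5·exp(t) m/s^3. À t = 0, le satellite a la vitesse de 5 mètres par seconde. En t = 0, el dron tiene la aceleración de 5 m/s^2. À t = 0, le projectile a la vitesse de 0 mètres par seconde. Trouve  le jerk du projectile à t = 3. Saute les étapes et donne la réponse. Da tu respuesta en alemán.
Die Antwort ist 7044.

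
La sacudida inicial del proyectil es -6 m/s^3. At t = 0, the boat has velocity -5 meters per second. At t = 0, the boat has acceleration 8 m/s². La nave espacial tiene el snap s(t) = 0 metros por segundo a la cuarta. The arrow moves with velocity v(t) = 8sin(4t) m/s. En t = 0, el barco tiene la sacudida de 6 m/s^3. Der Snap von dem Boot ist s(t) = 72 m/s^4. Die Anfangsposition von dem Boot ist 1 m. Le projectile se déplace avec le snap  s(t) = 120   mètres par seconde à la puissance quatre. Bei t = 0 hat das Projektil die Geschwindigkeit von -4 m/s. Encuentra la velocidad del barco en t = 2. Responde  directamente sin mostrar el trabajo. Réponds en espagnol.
La respuesta es 119.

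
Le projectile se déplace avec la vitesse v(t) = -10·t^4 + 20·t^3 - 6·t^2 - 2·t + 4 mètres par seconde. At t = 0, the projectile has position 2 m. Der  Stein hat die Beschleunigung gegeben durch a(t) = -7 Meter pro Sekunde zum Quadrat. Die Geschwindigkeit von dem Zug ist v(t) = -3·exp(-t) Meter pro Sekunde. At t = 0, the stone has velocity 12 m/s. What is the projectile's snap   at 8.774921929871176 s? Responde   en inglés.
We must differentiate our velocity equation v(t) = -10·t^4 + 20·t^3 - 6·t^2 - 2·t + 4 3 times. The derivative of velocity gives acceleration: a(t) = -40·t^3 + 60·t^2 - 12·t - 2. The derivative of acceleration gives jerk: j(t) = -120·t^2 + 120·t - 12. Differentiating jerk, we get snap: s(t) = 120 - 240·t. Using s(t) = 120 - 240·t and substituting t = 8.774921929871176, we find s = -1985.98126316908.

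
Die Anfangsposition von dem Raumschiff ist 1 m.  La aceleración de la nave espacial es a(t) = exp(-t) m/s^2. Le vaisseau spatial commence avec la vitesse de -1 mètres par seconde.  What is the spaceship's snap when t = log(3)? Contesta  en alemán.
Um dies zu lösen, müssen wir 2 Ableitungen unserer Gleichung für die Beschleunigung a(t) = exp(-t) nehmen. Die Ableitung von der Beschleunigung ergibt den Ruck: j(t) = -exp(-t). Mit d/dt von j(t) finden wir s(t) = exp(-t). Mit s(t) = exp(-t) und Einsetzen von t = log(3), finden wir s = 1/3.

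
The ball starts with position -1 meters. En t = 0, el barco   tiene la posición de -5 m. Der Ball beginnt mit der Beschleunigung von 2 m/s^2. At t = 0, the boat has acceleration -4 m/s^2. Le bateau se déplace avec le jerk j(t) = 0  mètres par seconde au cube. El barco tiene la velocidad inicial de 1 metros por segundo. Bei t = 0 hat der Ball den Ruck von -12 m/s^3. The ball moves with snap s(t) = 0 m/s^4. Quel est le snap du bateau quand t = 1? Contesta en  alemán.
Um dies zu lösen, müssen wir 1 Ableitung unserer Gleichung für den Ruck j(t) = 0 nehmen. Durch Ableiten von dem Ruck erhalten wir den Snap: s(t) = 0. Wir haben den Snap s(t) = 0. Durch Einsetzen von t = 1: s(1) = 0.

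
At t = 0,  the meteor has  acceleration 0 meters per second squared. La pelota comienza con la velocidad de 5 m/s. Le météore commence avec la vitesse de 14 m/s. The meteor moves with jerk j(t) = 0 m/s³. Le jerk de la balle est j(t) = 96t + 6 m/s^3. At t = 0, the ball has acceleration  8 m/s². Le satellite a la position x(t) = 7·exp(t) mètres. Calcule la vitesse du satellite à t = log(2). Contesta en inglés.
Starting from position x(t) = 7·exp(t), we take 1 derivative. Differentiating position, we get velocity: v(t) = 7·exp(t). From the given velocity equation v(t) = 7·exp(t), we substitute t = log(2) to get v = 14.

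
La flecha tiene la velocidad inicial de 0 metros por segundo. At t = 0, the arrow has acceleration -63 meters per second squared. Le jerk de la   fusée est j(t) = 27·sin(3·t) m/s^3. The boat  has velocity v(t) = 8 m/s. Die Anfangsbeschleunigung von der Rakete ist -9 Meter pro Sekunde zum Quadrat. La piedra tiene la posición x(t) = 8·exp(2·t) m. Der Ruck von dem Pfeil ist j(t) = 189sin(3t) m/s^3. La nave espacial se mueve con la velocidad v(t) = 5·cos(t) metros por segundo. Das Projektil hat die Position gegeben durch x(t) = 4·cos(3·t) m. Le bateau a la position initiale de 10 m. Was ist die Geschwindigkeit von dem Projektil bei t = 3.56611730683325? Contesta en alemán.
Um dies zu lösen, müssen wir 1 Ableitung unserer Gleichung für die Position x(t) = 4·cos(3·t) nehmen. Die Ableitung von der Position ergibt die Geschwindigkeit: v(t) = -12·sin(3·t). Wir haben die Geschwindigkeit v(t) = -12·sin(3·t). Durch Einsetzen von t = 3.56611730683325: v(3.56611730683325) = 11.4738437928502.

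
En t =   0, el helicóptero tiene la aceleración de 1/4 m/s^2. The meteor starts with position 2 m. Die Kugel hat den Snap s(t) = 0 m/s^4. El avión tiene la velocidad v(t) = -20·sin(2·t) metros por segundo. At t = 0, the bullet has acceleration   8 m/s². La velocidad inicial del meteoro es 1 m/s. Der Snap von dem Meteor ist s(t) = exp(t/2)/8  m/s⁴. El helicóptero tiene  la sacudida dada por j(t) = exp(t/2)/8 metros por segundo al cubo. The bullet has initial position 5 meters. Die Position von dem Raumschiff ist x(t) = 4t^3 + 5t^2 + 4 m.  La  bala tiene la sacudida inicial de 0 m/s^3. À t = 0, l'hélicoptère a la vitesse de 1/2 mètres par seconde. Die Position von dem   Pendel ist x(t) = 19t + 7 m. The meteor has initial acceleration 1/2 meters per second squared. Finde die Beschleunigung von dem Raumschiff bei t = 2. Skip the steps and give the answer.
Die Antwort ist 58.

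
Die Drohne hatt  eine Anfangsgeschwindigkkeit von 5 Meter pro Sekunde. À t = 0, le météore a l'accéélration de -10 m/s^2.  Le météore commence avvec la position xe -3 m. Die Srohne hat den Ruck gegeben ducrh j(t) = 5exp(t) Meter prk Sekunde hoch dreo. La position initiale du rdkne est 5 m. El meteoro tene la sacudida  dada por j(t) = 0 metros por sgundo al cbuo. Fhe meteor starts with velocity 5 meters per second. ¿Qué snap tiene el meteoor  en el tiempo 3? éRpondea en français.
Pour résoudre ceci, nous devons prendre 1 dérivée de notre équation du jerk j(t) = 0. La dérivée du jerk donne le snap: s(t) = 0. Nous avons le snap s(t) = 0. En substituant t = 3: s(3) = 0.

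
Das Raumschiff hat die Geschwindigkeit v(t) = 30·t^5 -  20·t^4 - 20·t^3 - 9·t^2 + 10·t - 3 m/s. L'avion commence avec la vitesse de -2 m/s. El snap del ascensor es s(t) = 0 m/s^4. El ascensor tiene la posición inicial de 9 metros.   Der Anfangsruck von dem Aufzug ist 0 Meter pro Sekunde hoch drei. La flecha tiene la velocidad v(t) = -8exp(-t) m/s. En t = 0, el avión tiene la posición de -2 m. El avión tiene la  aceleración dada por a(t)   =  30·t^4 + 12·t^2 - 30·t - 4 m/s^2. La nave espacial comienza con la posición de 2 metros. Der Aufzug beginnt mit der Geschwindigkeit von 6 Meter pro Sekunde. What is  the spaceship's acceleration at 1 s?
To solve this, we need to take 1 derivative of our velocity equation v(t) = 30·t^5 - 20·t^4 - 20·t^3 - 9·t^2 + 10·t - 3. Differentiating velocity, we get acceleration: a(t) = 150·t^4 - 80·t^3 - 60·t^2 - 18·t + 10. We have acceleration a(t) = 150·t^4 - 80·t^3 - 60·t^2 - 18·t + 10. Substituting t = 1: a(1) = 2.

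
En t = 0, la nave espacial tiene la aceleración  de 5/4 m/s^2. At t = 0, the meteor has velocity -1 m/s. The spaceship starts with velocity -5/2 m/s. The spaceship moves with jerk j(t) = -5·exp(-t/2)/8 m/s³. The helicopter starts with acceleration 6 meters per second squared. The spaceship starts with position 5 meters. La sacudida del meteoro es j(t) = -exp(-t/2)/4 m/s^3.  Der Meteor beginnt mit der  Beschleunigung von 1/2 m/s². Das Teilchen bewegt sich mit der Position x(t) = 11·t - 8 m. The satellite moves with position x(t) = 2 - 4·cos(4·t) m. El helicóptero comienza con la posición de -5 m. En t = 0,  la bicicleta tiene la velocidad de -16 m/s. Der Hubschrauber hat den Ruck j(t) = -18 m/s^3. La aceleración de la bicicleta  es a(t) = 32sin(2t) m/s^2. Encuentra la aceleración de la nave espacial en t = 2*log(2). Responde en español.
Partiendo de la sacudida j(t) = -5·exp(-t/2)/8, tomamos 1 integral. La integral de la sacudida es la aceleración. Usando a(0) = 5/4, obtenemos a(t) = 5·exp(-t/2)/4. Tenemos la aceleración a(t) = 5·exp(-t/2)/4. Sustituyendo t = 2*log(2): a(2*log(2)) = 5/8.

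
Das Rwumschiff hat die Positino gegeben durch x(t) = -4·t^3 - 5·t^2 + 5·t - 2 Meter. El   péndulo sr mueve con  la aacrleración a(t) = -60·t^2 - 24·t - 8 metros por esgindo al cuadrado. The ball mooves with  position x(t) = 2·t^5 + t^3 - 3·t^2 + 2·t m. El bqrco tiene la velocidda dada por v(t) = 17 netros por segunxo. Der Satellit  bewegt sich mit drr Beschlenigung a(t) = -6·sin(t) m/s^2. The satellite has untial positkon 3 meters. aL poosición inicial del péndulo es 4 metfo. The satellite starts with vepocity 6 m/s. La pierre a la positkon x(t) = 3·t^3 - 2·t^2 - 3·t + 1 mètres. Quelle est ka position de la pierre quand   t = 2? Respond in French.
Nous avons la position x(t) = 3·t^3 - 2·t^2 - 3·t + 1. En substituant t = 2: x(2) = 11.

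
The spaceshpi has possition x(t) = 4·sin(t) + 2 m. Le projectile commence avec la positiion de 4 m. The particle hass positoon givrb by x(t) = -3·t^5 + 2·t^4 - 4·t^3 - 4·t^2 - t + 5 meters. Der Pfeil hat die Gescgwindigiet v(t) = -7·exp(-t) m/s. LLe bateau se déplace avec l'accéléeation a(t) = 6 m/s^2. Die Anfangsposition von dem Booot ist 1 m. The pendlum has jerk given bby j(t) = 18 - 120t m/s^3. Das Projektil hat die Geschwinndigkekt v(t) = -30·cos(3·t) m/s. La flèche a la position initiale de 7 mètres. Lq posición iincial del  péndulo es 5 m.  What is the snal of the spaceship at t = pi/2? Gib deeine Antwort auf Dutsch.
Um dies zu lösen, müssen wir 4 Ableitungen unserer Gleichung für die Position x(t) = 4·sin(t) + 2 nehmen. Die Ableitung von der Position ergibt die Geschwindigkeit: v(t) = 4·cos(t). Die Ableitung von der Geschwindigkeit ergibt die Beschleunigung: a(t) = -4·sin(t). Die Ableitung von der Beschleunigung ergibt den Ruck: j(t) = -4·cos(t). Die Ableitung von dem Ruck ergibt den Snap: s(t) = 4·sin(t). Wir haben den Snap s(t) = 4·sin(t). Durch Einsetzen von t = pi/2: s(pi/2) = 4.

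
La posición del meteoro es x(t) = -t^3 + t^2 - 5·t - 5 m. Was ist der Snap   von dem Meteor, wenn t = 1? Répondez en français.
Nous devons dériver notre équation de la position x(t) = -t^3 + t^2 - 5·t - 5 4 fois. La dérivée de la position donne la vitesse: v(t) = -3·t^2 + 2·t - 5. En prenant d/dt de v(t), nous trouvons a(t) = 2 - 6·t. En prenant d/dt de a(t), nous trouvons j(t) = -6. La dérivée du jerk donne le snap: s(t) = 0. Nous avons le snap s(t) = 0. En substituant t = 1: s(1) = 0.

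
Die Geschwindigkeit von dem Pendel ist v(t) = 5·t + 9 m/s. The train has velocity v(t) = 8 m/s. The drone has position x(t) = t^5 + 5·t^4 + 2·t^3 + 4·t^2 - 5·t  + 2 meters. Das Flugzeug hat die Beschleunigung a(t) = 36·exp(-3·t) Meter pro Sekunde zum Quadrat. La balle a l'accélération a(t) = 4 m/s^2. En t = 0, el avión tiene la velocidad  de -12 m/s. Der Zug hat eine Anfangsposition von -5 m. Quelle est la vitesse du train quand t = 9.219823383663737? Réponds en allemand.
Wir haben die Geschwindigkeit v(t) = 8. Durch Einsetzen von t = 9.219823383663737: v(9.219823383663737) = 8.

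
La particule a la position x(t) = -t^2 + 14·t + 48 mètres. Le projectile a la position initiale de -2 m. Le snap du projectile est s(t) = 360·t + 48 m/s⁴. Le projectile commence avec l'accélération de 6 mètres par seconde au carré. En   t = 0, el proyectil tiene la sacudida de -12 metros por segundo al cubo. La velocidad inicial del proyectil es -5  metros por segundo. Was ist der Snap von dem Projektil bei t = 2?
Wir haben den Snap s(t) = 360·t + 48. Durch Einsetzen von t = 2: s(2) = 768.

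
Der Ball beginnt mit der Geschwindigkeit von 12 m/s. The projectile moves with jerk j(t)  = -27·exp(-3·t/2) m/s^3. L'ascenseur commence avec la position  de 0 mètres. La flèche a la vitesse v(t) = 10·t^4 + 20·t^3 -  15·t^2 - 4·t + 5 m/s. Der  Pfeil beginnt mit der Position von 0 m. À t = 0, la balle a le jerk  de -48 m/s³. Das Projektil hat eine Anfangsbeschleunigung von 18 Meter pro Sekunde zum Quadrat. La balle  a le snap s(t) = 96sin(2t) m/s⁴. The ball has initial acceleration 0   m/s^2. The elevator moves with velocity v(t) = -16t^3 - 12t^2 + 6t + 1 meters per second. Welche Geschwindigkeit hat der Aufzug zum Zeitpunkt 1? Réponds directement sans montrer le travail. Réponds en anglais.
The answer is -21.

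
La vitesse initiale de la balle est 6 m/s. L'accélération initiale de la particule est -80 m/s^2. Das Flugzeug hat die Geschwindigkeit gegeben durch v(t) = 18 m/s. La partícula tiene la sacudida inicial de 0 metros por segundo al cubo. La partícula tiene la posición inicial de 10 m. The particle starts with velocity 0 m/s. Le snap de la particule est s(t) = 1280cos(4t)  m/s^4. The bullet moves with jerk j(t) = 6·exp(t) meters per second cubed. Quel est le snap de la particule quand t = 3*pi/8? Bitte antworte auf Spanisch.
Tenemos el snap s(t) = 1280·cos(4·t). Sustituyendo t = 3*pi/8: s(3*pi/8) = 0.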